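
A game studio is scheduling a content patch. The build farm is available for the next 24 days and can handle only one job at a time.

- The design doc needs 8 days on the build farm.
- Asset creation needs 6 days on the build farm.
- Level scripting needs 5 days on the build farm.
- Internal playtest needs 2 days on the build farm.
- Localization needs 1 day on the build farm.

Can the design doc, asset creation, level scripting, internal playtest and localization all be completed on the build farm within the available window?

Yes

Running back to back, the jobs need 8 + 6 + 5 + 2 + 1 = 22 days on the build farm.
Since 22 ≤ 24, they fit within the window.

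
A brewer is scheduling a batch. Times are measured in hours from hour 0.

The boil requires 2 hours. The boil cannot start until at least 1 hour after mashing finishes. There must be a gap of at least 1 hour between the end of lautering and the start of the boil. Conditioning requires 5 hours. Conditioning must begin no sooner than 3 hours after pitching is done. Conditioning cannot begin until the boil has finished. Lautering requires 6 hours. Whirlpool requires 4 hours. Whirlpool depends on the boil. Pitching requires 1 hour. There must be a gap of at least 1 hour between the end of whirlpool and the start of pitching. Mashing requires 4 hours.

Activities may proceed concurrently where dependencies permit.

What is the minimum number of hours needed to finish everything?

Lautering can start immediately at hour 0; it finishes at hour 6.
Mashing can start immediately at hour 0; it finishes at hour 4.
The boil cannot start until mashing (finishes hour 4, plus 1-hour gap → hour 5); lautering (finishes hour 6, plus 1-hour gap → hour 7). The controlling bound is hour 7, so the boil finishes at 7 + 2 = hour 9.
After the boil (finishes hour 9), whirlpool can start at hour 9 and finishes at hour 13.
After whirlpool (finishes hour 13, plus 1-hour gap → hour 14), pitching can start at hour 14 and finishes at hour 15.
Conditioning needs all of pitching (finishes hour 15, plus 3-hour gap → hour 18); the boil (finishes hour 9). That puts its earliest start at hour 18; it finishes at 18 + 5 = hour 23.
All tasks are finished once the last one completes. Finish times: Mashing at 4, Lautering at 6, The boil at 9, Whirlpool at 13, Pitching at 15, Conditioning at 23. The latest is hour 23.

23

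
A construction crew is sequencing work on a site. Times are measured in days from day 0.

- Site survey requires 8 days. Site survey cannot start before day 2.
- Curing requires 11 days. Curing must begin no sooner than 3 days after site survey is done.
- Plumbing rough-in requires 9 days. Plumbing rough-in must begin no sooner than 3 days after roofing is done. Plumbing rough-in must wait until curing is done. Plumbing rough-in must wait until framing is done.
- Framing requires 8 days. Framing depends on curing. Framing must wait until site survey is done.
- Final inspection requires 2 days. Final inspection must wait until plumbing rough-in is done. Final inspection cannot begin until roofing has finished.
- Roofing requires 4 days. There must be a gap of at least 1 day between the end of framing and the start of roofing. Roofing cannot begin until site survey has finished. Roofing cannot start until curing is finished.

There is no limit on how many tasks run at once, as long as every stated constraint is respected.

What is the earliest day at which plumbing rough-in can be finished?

49

Site survey cannot begin until its own release at day 2. It runs from day 2 to 2 + 8 = day 10.
Curing waits on site survey (finishes day 10, plus 3-day gap → day 13), so it starts at day 13 and finishes at 13 + 11 = day 24.
Framing needs all of curing (finishes day 24); site survey (finishes day 10). That puts its earliest start at day 24; it finishes at 24 + 8 = day 32.
Roofing needs all of framing (finishes day 32, plus 1-day gap → day 33); site survey (finishes day 10); curing (finishes day 24). That puts its earliest start at day 33; it finishes at 33 + 4 = day 37.
Plumbing rough-in has to wait for roofing (finishes day 37, plus 3-day gap → day 40); curing (finishes day 24); framing (finishes day 32). The latest of these is day 40, so plumbing rough-in runs day 40 to 40 + 9 = day 49.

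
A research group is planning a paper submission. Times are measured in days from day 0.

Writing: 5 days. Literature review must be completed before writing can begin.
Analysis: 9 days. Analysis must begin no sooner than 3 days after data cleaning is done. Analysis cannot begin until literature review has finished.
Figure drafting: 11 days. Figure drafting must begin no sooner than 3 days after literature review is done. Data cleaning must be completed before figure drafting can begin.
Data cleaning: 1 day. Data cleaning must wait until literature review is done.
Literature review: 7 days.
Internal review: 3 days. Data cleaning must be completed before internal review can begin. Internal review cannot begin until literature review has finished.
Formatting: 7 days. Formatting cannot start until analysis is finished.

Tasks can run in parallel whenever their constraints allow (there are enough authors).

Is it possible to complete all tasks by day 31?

Yes

Nothing blocks literature review, so it runs from day 0 to day 7.
Writing cannot begin until literature review (finishes day 7). It runs from day 7 to 7 + 5 = day 12.
Data cleaning cannot begin until literature review (finishes day 7). It runs from day 7 to 7 + 1 = day 8.
Internal review has to wait for data cleaning (finishes day 8); literature review (finishes day 7). The latest of these is day 8, so internal review runs day 8 to 8 + 3 = day 11.
For figure drafting: literature review (finishes day 7, plus 3-day gap → day 10); data cleaning (finishes day 8). Taking the maximum gives a start of day 10, and it finishes at 10 + 11 = day 21.
Analysis cannot start until data cleaning (finishes day 8, plus 3-day gap → day 11); literature review (finishes day 7). The controlling bound is day 11, so analysis finishes at 11 + 9 = day 20.
Formatting cannot begin until analysis (finishes day 20). It runs from day 20 to 20 + 7 = day 27.
Every task is finished by day 27, which is no later than the deadline of 31, so the schedule is feasible.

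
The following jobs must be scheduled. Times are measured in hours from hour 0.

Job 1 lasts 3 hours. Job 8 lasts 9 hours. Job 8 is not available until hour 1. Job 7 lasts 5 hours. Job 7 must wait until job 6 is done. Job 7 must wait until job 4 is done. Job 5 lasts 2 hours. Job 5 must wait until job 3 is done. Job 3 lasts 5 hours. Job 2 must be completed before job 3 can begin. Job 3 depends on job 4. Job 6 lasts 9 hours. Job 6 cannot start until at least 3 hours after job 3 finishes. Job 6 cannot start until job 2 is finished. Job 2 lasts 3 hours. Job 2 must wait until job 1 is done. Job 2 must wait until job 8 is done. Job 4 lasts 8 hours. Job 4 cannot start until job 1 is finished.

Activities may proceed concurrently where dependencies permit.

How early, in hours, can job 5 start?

18

After its own release at hour 1, job 8 can start at hour 1 and finishes at hour 10.
Nothing blocks job 1, so it runs from hour 0 to hour 3.
After job 1 (finishes hour 3), job 4 can start at hour 3 and finishes at hour 11.
Job 2 needs all of job 1 (finishes hour 3); job 8 (finishes hour 10). That puts its earliest start at hour 10; it finishes at 10 + 3 = hour 13.
Job 3 has to wait for job 2 (finishes hour 13); job 4 (finishes hour 11). The latest of these is hour 13, so job 3 runs hour 13 to 13 + 5 = hour 18.
Job 5 waits on job 3 (finishes hour 18), so the earliest it can start is hour 18.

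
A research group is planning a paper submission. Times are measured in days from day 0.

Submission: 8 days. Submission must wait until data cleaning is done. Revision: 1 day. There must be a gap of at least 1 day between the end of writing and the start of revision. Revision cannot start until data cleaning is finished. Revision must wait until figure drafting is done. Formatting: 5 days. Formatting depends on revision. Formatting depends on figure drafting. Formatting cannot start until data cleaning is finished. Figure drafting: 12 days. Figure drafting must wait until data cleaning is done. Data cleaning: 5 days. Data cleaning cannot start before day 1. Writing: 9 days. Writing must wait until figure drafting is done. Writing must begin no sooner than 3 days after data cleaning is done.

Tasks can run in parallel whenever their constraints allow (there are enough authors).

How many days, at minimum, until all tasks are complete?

Data cleaning cannot begin until its own release at day 1. It runs from day 1 to 1 + 5 = day 6.
Submission cannot begin until data cleaning (finishes day 6). It runs from day 6 to 6 + 8 = day 14.
After data cleaning (finishes day 6), figure drafting can start at day 6 and finishes at day 18.
For writing: figure drafting (finishes day 18); data cleaning (finishes day 6, plus 3-day gap → day 9). Taking the maximum gives a start of day 18, and it finishes at 18 + 9 = day 27.
Revision needs all of writing (finishes day 27, plus 1-day gap → day 28); data cleaning (finishes day 6); figure drafting (finishes day 18). That puts its earliest start at day 28; it finishes at 28 + 1 = day 29.
Formatting has to wait for revision (finishes day 29); figure drafting (finishes day 18); data cleaning (finishes day 6). The latest of these is day 29, so formatting runs day 29 to 29 + 5 = day 34.
All tasks are finished once the last one completes. Finish times: Data cleaning at 6, Figure drafting at 18, Writing at 27, Revision at 29, Formatting at 34, Submission at 14. The latest is day 34.

34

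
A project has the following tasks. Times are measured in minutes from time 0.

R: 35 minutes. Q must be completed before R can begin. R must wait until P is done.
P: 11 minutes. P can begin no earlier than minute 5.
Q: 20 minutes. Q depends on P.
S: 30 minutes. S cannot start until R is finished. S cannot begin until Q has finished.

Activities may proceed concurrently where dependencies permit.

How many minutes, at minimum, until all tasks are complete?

After its own release at minute 5, P can start at minute 5 and finishes at minute 16.
Q waits on P (finishes minute 16), so it starts at minute 16 and finishes at 16 + 20 = minute 36.
For R: Q (finishes minute 36); P (finishes minute 16). Taking the maximum gives a start of minute 36, and it finishes at 36 + 35 = minute 71.
S cannot start until R (finishes minute 71); Q (finishes minute 36). The controlling bound is minute 71, so S finishes at 71 + 30 = minute 101.
All tasks are finished once the last one completes. Finish times: P at 16, Q at 36, R at 71, S at 101. The latest is minute 101.

101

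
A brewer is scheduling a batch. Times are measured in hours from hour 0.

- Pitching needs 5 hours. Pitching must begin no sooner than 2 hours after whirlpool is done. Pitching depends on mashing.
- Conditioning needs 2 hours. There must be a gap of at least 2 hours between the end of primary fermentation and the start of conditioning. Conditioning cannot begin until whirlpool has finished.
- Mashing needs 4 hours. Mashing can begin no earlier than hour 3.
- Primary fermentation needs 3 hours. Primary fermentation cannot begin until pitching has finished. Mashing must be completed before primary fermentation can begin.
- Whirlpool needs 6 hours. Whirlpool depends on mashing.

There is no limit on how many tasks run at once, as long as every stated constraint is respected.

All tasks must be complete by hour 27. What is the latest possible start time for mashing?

3

Conditioning has no dependents, so it just needs to finish by hour 27. Starting by 27 − 2 = hour 25 achieves that.
Primary fermentation must finish before conditioning (must start by hour 25, minus 2-hour gap → hour 23). With a 3-hour duration, primary fermentation must start by 23 − 3 = hour 20.
Pitching must finish before primary fermentation (must start by hour 20). With a 5-hour duration, pitching must start by 20 − 5 = hour 15.
Whirlpool has several dependents: pitching (must start by hour 15, minus 2-hour gap → hour 13); conditioning (must start by hour 25). The earliest of those limits is hour 13, so whirlpool must start by 13 − 6 = hour 7.
For mashing: whirlpool (must start by hour 7); pitching (must start by hour 15); primary fermentation (must start by hour 20). The most restrictive is hour 7; with a 4-hour duration, mashing must start by hour 3.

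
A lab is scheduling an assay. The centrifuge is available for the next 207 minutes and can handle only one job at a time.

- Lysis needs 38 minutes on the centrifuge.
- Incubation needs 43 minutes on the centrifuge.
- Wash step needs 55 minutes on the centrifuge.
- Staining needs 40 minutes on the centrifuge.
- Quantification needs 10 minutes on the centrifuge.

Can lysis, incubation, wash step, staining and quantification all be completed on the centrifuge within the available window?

Yes

Running back to back, the jobs need 38 + 43 + 55 + 40 + 10 = 186 minutes on the centrifuge.
Since 186 ≤ 207, they fit within the window.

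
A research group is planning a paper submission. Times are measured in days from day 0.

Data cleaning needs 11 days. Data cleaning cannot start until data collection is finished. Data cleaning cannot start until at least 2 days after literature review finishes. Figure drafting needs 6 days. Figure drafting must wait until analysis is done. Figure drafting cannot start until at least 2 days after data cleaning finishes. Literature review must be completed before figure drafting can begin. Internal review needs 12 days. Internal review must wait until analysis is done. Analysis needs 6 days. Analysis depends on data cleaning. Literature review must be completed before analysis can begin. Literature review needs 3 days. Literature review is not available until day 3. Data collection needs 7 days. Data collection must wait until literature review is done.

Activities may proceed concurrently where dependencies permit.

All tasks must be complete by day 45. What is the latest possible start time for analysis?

27

Nothing follows figure drafting; the deadline of day 45 is its only limit. It must start by 45 − 6 = day 39.
To finish by day 45, internal review (duration 12) must start no later than day 33.
Analysis feeds figure drafting (must start by day 39); internal review (must start by day 33). Taking the minimum, analysis must finish by day 33 and start by 33 − 6 = day 27.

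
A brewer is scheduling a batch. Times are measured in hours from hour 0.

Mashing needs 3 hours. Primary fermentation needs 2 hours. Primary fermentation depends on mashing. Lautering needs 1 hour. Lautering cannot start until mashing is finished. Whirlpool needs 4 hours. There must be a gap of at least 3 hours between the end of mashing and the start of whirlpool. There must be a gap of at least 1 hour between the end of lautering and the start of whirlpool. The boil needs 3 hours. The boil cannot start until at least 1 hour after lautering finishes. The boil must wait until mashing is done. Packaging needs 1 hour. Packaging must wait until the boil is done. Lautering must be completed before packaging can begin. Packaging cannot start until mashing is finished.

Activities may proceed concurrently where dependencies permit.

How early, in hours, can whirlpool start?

Mashing has no prerequisites, so it starts at hour 0 and finishes at hour 3.
Lautering cannot begin until mashing (finishes hour 3). It runs from hour 3 to 3 + 1 = hour 4.
Whirlpool waits on mashing (finishes hour 3, plus 3-hour gap → hour 6); lautering (finishes hour 4, plus 1-hour gap → hour 5). The latest of these is hour 6, which is the earliest whirlpool can start.

6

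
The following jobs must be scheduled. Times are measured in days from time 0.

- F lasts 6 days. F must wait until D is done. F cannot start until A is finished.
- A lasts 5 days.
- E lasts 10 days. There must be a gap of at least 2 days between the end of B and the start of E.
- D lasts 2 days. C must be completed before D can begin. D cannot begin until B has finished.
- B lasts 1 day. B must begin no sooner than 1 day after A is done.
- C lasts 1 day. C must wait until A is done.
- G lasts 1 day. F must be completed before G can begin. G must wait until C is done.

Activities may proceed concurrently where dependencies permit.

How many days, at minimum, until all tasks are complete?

19

A can start immediately at day 0; it finishes at day 5.
C cannot begin until A (finishes day 5). It runs from day 5 to 5 + 1 = day 6.
B cannot begin until A (finishes day 5, plus 1-day gap → day 6). It runs from day 6 to 6 + 1 = day 7.
After B (finishes day 7, plus 2-day gap → day 9), E can start at day 9 and finishes at day 19.
D has to wait for C (finishes day 6); B (finishes day 7). The latest of these is day 7, so D runs day 7 to 7 + 2 = day 9.
For F: D (finishes day 9); A (finishes day 5). Taking the maximum gives a start of day 9, and it finishes at 9 + 6 = day 15.
For G: F (finishes day 15); C (finishes day 6). Taking the maximum gives a start of day 15, and it finishes at 15 + 1 = day 16.
All tasks are finished once the last one completes. Finish times: A at 5, B at 7, C at 6, D at 9, E at 19, F at 15, G at 16. The latest is day 19.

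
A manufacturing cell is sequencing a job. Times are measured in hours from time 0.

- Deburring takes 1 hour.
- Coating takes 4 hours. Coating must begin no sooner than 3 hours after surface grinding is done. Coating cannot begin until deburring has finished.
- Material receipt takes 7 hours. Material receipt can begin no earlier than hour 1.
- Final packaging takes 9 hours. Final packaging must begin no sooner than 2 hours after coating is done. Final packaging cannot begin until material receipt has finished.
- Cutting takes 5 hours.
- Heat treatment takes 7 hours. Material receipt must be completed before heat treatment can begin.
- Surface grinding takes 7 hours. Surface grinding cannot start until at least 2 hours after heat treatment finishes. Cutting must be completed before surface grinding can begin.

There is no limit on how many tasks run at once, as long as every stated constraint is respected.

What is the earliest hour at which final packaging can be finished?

Deburring has no prerequisites, so it starts at hour 0 and finishes at hour 1.
Nothing blocks cutting, so it runs from hour 0 to hour 5.
Material receipt cannot begin until its own release at hour 1. It runs from hour 1 to 1 + 7 = hour 8.
Heat treatment waits on material receipt (finishes hour 8), so it starts at hour 8 and finishes at 8 + 7 = hour 15.
Surface grinding has to wait for heat treatment (finishes hour 15, plus 2-hour gap → hour 17); cutting (finishes hour 5). The latest of these is hour 17, so surface grinding runs hour 17 to 17 + 7 = hour 24.
Coating cannot start until surface grinding (finishes hour 24, plus 3-hour gap → hour 27); deburring (finishes hour 1). The controlling bound is hour 27, so coating finishes at 27 + 4 = hour 31.
Final packaging cannot start until coating (finishes hour 31, plus 2-hour gap → hour 33); material receipt (finishes hour 8). The controlling bound is hour 33, so final packaging finishes at 33 + 9 = hour 42.

42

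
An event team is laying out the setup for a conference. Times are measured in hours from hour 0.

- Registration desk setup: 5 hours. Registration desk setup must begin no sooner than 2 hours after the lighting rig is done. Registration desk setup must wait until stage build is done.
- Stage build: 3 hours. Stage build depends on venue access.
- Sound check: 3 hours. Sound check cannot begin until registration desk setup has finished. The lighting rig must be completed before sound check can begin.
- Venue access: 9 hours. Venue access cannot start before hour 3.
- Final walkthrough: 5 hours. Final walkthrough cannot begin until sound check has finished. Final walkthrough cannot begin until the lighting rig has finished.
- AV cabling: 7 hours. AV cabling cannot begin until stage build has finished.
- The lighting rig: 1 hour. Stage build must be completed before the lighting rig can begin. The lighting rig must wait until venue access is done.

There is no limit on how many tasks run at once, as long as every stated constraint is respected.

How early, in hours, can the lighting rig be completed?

16

Venue access waits on its own release at hour 3, so it starts at hour 3 and finishes at 3 + 9 = hour 12.
Stage build cannot begin until venue access (finishes hour 12). It runs from hour 12 to 12 + 3 = hour 15.
For the lighting rig: stage build (finishes hour 15); venue access (finishes hour 12). Taking the maximum gives a start of hour 15, and it finishes at 15 + 1 = hour 16.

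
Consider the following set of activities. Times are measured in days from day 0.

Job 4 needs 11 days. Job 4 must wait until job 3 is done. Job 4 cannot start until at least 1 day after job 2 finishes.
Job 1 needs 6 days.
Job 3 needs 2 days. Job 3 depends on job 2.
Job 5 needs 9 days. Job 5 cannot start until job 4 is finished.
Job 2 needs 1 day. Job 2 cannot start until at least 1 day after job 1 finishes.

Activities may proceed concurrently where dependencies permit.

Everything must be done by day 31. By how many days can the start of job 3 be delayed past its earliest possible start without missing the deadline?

Job 1 can start immediately at day 0; it finishes at day 6.
Job 2 waits on job 1 (finishes day 6, plus 1-day gap → day 7), so it starts at day 7 and finishes at 7 + 1 = day 8.
After job 2 (finishes day 8), job 3 can start at day 8 and finishes at day 10.

Working backward from the deadline:
Nothing follows job 5; the deadline of day 31 is its only limit. It must start by 31 − 9 = day 22.
Since job 5 (must start by day 22) depends on it, job 4 must finish by day 22. Backing off its 11-day duration gives a latest start of day 11.
Job 3 must finish before job 4 (must start by day 11). With a 2-day duration, job 3 must start by 11 − 2 = day 9.
So job 3 can start as early as day 8 and as late as day 9, giving 9 − 8 = 1 day of slack.

1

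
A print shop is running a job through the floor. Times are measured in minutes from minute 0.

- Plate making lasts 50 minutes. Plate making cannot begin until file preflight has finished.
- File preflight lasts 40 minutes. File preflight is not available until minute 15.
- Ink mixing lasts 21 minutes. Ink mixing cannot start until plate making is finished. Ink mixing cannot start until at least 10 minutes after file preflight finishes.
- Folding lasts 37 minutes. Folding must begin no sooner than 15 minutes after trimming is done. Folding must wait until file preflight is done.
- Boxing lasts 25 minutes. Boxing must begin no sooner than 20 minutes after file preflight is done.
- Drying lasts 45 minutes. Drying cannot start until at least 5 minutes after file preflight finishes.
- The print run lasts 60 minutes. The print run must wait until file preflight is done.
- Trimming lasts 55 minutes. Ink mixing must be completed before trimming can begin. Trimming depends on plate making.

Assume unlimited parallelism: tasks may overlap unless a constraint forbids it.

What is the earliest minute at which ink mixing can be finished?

After its own release at minute 15, file preflight can start at minute 15 and finishes at minute 55.
Plate making waits on file preflight (finishes minute 55), so it starts at minute 55 and finishes at 55 + 50 = minute 105.
Ink mixing cannot start until plate making (finishes minute 105); file preflight (finishes minute 55, plus 10-minute gap → minute 65). The controlling bound is minute 105, so ink mixing finishes at 105 + 21 = minute 126.

126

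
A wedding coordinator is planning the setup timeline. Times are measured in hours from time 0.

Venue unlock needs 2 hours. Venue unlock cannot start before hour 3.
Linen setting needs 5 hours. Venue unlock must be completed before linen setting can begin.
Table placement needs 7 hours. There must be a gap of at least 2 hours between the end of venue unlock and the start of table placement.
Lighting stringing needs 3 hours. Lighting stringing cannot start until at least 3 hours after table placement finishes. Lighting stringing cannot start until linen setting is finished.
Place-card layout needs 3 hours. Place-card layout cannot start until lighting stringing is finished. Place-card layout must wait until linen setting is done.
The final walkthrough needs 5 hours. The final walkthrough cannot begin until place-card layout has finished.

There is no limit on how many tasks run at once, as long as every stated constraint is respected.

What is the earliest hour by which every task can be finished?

Venue unlock cannot begin until its own release at hour 3. It runs from hour 3 to 3 + 2 = hour 5.
After venue unlock (finishes hour 5), linen setting can start at hour 5 and finishes at hour 10.
Table placement waits on venue unlock (finishes hour 5, plus 2-hour gap → hour 7), so it starts at hour 7 and finishes at 7 + 7 = hour 14.
Lighting stringing cannot start until table placement (finishes hour 14, plus 3-hour gap → hour 17); linen setting (finishes hour 10). The controlling bound is hour 17, so lighting stringing finishes at 17 + 3 = hour 20.
Place-card layout needs all of lighting stringing (finishes hour 20); linen setting (finishes hour 10). That puts its earliest start at hour 20; it finishes at 20 + 3 = hour 23.
The final walkthrough cannot begin until place-card layout (finishes hour 23). It runs from hour 23 to 23 + 5 = hour 28.
All tasks are finished once the last one completes. Finish times: Venue unlock at 5, Table placement at 14, Linen setting at 10, Lighting stringing at 20, Place-card layout at 23, The final walkthrough at 28. The latest is hour 28.

28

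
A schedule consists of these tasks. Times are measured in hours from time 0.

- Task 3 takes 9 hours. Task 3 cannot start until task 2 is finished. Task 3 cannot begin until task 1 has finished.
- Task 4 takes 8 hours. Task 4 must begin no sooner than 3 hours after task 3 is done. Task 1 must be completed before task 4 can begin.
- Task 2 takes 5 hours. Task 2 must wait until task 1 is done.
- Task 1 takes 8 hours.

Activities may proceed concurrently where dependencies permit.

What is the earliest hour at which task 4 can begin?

Task 1 has no prerequisites, so it starts at hour 0 and finishes at hour 8.
After task 1 (finishes hour 8), task 2 can start at hour 8 and finishes at hour 13.
For task 3: task 2 (finishes hour 13); task 1 (finishes hour 8). Taking the maximum gives a start of hour 13, and it finishes at 13 + 9 = hour 22.
Task 4 waits on task 3 (finishes hour 22, plus 3-hour gap → hour 25); task 1 (finishes hour 8). The latest of these is hour 25, which is the earliest task 4 can start.

25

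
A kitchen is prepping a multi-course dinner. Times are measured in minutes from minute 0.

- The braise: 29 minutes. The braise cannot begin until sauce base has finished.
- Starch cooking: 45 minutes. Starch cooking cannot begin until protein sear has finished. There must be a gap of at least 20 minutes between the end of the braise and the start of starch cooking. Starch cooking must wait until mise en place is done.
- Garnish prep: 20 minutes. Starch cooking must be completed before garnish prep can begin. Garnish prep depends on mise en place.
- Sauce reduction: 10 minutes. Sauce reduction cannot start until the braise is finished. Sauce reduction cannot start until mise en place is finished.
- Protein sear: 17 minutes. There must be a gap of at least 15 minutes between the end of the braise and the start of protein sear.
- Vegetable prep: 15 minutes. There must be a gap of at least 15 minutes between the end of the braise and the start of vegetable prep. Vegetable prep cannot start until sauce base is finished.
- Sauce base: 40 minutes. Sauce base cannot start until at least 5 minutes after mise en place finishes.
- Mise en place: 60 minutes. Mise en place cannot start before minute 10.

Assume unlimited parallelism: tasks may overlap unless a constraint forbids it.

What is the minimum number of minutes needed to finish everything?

Mise en place cannot begin until its own release at minute 10. It runs from minute 10 to 10 + 60 = minute 70.
Sauce base waits on mise en place (finishes minute 70, plus 5-minute gap → minute 75), so it starts at minute 75 and finishes at 75 + 40 = minute 115.
The braise cannot begin until sauce base (finishes minute 115). It runs from minute 115 to 115 + 29 = minute 144.
Sauce reduction has to wait for the braise (finishes minute 144); mise en place (finishes minute 70). The latest of these is minute 144, so sauce reduction runs minute 144 to 144 + 10 = minute 154.
For vegetable prep: the braise (finishes minute 144, plus 15-minute gap → minute 159); sauce base (finishes minute 115). Taking the maximum gives a start of minute 159, and it finishes at 159 + 15 = minute 174.
Protein sear waits on the braise (finishes minute 144, plus 15-minute gap → minute 159), so it starts at minute 159 and finishes at 159 + 17 = minute 176.
Starch cooking has to wait for protein sear (finishes minute 176); the braise (finishes minute 144, plus 20-minute gap → minute 164); mise en place (finishes minute 70). The latest of these is minute 176, so starch cooking runs minute 176 to 176 + 45 = minute 221.
Garnish prep needs all of starch cooking (finishes minute 221); mise en place (finishes minute 70). That puts its earliest start at minute 221; it finishes at 221 + 20 = minute 241.
All tasks are finished once the last one completes. Finish times: Mise en place at 70, Sauce base at 115, The braise at 144, Protein sear at 176, Vegetable prep at 174, Sauce reduction at 154, Starch cooking at 221, Garnish prep at 241. The latest is minute 241.

241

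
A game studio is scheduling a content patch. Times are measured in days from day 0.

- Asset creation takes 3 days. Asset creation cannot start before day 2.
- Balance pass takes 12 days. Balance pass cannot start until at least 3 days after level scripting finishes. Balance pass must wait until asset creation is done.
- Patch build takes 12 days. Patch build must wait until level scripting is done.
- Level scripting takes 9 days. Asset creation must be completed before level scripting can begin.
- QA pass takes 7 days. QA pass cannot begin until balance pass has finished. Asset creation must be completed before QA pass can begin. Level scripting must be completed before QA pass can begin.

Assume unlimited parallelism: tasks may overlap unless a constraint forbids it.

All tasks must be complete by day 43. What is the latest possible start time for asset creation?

9

Nothing follows QA pass; the deadline of day 43 is its only limit. It must start by 43 − 7 = day 36.
Since QA pass (must start by day 36) depends on it, balance pass must finish by day 36. Backing off its 12-day duration gives a latest start of day 24.
To finish by day 43, patch build (duration 12) must start no later than day 31.
For level scripting: balance pass (must start by day 24, minus 3-day gap → day 21); QA pass (must start by day 36); patch build (must start by day 31). The most restrictive is day 21; with a 9-day duration, level scripting must start by day 12.
For asset creation: level scripting (must start by day 12); balance pass (must start by day 24); QA pass (must start by day 36). The most restrictive is day 12; with a 3-day duration, asset creation must start by day 9.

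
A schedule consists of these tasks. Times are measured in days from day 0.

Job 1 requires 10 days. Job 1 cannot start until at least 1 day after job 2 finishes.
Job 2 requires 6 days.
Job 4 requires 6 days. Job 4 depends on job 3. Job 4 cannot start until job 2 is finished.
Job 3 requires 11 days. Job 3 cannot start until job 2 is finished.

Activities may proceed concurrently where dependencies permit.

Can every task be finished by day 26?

Nothing blocks job 2, so it runs from day 0 to day 6.
Job 3 cannot begin until job 2 (finishes day 6). It runs from day 6 to 6 + 11 = day 17.
For job 4: job 3 (finishes day 17); job 2 (finishes day 6). Taking the maximum gives a start of day 17, and it finishes at 17 + 6 = day 23.
Job 1 cannot begin until job 2 (finishes day 6, plus 1-day gap → day 7). It runs from day 7 to 7 + 10 = day 17.
Every task is finished by day 23, which is no later than the deadline of 26, so the schedule is feasible.

Yes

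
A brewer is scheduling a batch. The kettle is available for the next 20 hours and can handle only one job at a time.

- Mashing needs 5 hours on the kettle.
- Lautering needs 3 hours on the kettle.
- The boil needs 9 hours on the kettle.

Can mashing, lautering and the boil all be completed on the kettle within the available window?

Yes

Running back to back, the jobs need 5 + 3 + 9 = 17 hours on the kettle.
Since 17 ≤ 20, they fit within the window.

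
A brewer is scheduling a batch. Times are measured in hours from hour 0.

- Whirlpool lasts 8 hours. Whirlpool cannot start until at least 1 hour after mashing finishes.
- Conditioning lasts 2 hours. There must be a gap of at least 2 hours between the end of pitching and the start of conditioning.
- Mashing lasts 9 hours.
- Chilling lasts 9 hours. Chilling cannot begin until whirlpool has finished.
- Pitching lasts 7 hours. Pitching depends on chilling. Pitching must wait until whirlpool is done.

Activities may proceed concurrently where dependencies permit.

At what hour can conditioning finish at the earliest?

38

Mashing has no prerequisites, so it starts at hour 0 and finishes at hour 9.
After mashing (finishes hour 9, plus 1-hour gap → hour 10), whirlpool can start at hour 10 and finishes at hour 18.
Chilling cannot begin until whirlpool (finishes hour 18). It runs from hour 18 to 18 + 9 = hour 27.
Pitching needs all of chilling (finishes hour 27); whirlpool (finishes hour 18). That puts its earliest start at hour 27; it finishes at 27 + 7 = hour 34.
Conditioning waits on pitching (finishes hour 34, plus 2-hour gap → hour 36), so it starts at hour 36 and finishes at 36 + 2 = hour 38.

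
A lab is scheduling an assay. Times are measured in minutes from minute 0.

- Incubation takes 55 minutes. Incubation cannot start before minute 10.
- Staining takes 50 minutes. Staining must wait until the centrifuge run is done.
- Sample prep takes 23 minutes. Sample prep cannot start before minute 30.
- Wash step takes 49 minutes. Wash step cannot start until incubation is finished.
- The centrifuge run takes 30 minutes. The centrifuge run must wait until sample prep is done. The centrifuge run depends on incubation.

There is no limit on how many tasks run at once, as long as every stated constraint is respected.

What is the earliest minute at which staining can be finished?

145

After its own release at minute 10, incubation can start at minute 10 and finishes at minute 65.
Sample prep cannot begin until its own release at minute 30. It runs from minute 30 to 30 + 23 = minute 53.
The centrifuge run needs all of sample prep (finishes minute 53); incubation (finishes minute 65). That puts its earliest start at minute 65; it finishes at 65 + 30 = minute 95.
After the centrifuge run (finishes minute 95), staining can start at minute 95 and finishes at minute 145.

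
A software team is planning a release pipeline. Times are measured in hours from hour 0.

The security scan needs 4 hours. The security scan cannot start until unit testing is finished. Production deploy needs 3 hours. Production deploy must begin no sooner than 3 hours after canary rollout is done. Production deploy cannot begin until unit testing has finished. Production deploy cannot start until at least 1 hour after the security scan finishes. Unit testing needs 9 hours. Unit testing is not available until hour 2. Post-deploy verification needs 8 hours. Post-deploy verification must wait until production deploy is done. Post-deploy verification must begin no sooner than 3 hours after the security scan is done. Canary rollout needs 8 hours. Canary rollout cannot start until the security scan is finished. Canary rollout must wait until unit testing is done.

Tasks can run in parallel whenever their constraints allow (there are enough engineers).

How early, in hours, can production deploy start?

Unit testing cannot begin until its own release at hour 2. It runs from hour 2 to 2 + 9 = hour 11.
The security scan waits on unit testing (finishes hour 11), so it starts at hour 11 and finishes at 11 + 4 = hour 15.
Canary rollout has to wait for the security scan (finishes hour 15); unit testing (finishes hour 11). The latest of these is hour 15, so canary rollout runs hour 15 to 15 + 8 = hour 23.
Production deploy waits on canary rollout (finishes hour 23, plus 3-hour gap → hour 26); unit testing (finishes hour 11); the security scan (finishes hour 15, plus 1-hour gap → hour 16). The latest of these is hour 26, which is the earliest production deploy can start.

26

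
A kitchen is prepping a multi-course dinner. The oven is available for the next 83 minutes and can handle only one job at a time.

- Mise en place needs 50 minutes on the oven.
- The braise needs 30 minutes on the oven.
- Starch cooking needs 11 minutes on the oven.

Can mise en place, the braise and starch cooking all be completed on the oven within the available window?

Running back to back, the jobs need 50 + 30 + 11 = 91 minutes on the oven.
Since 91 > 83, they cannot all fit.

No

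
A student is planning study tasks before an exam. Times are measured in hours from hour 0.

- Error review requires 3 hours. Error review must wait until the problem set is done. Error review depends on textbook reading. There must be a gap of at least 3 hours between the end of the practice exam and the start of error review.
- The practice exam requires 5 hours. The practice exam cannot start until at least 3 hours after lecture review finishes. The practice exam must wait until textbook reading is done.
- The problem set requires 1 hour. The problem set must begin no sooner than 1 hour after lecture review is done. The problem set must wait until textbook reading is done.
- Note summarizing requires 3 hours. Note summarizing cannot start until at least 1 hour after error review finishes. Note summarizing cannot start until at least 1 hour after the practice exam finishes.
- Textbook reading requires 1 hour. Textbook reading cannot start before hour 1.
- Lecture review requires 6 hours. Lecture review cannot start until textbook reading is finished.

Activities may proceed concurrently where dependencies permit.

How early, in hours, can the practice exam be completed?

16

Textbook reading cannot begin until its own release at hour 1. It runs from hour 1 to 1 + 1 = hour 2.
After textbook reading (finishes hour 2), lecture review can start at hour 2 and finishes at hour 8.
The practice exam cannot start until lecture review (finishes hour 8, plus 3-hour gap → hour 11); textbook reading (finishes hour 2). The controlling bound is hour 11, so the practice exam finishes at 11 + 5 = hour 16.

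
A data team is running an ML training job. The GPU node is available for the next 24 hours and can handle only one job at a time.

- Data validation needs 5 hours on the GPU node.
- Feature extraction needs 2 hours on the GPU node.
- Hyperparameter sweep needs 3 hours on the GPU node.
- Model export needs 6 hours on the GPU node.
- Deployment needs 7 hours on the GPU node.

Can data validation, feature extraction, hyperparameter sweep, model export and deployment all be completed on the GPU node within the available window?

Yes

Running back to back, the jobs need 5 + 2 + 3 + 6 + 7 = 23 hours on the GPU node.
Since 23 ≤ 24, they fit within the window.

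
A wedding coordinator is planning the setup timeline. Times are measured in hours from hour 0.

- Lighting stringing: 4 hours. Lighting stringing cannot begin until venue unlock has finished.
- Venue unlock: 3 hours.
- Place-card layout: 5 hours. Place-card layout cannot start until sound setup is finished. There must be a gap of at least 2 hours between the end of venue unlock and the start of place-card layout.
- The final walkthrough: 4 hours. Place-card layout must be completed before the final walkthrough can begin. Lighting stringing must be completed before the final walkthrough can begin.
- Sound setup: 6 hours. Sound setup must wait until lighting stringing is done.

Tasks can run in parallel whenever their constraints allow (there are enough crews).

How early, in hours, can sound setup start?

Nothing blocks venue unlock, so it runs from hour 0 to hour 3.
After venue unlock (finishes hour 3), lighting stringing can start at hour 3 and finishes at hour 7.
Sound setup waits on lighting stringing (finishes hour 7), so the earliest it can start is hour 7.

7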